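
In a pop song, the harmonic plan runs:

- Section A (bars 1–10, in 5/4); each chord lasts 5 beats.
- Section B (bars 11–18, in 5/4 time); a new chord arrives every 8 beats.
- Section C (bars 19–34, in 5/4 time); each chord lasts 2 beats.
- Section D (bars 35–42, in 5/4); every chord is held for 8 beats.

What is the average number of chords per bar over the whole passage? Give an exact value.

A: 10 × 5 = 50 beats ÷ 5 = 10 chords.
B: 8 × 5 = 40 beats ÷ 8 = 5 chords.
C: 16 × 5 = 80 beats ÷ 2 = 40 chords.
D: 8 × 5 = 40 beats ÷ 8 = 5 chords.
Overall: 60 chords over 42 bars → 60/42 = 10/7 chords per bar.

10/7 chords per bar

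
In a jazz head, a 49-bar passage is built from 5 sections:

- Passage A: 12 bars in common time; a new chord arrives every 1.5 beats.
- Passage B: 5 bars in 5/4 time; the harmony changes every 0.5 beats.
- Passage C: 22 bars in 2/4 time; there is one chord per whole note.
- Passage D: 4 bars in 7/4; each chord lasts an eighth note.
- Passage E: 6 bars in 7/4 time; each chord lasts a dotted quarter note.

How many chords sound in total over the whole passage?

A: 12·4 = 48 beats, 48/1.5 = 32 chords.
B: 5·5 = 25 beats, 25/0.5 = 50 chords.
C: 22·2 = 44 beats, 44/4 = 11 chords.
D: 4·7 = 28 beats, 28/0.5 = 56 chords.
E: 6·7 = 42 beats, 42/1.5 = 28 chords.
Total: 32 + 50 + 11 + 56 + 28 = 177.

177 chords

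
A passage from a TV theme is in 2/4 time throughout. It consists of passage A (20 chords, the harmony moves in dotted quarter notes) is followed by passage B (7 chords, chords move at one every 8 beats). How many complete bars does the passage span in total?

43 bars

A: 20 × 1.5 = 30 beats = 15 bars.
B: 7 × 8 = 56 beats = 28 bars.
Total: 15 + 28 = 43 bars.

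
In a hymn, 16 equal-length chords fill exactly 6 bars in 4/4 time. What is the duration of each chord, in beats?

1.5 beats

6 bars × 4 beats/bar = 24 beats total.
24 beats ÷ 16 chords = 1.5 beats per chord.
(That is a dotted quarter note.)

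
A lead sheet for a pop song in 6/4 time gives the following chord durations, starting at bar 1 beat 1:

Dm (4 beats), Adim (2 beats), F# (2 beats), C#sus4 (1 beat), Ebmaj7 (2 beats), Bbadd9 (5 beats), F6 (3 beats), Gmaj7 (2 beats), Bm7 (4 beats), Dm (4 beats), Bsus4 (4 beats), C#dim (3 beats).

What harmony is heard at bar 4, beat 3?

Gmaj7

Beat 3 of bar 4 is beat (4−1)×6 + 3 = 21 overall.
Running totals: Dm ends at 4, Adim ends at 6, F# ends at 8, C#sus4 ends at 9, Ebmaj7 ends at 11, Bbadd9 ends at 16, F6 ends at 19, Gmaj7 ends at 21.
Beat 21 falls within Gmaj7.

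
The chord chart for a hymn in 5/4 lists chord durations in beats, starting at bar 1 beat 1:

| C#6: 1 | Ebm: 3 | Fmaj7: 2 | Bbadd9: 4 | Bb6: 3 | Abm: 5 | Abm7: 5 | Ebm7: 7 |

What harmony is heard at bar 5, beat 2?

Abm7

Beat 2 of bar 5 is beat (5−1)×5 + 2 = 22 overall.
Running totals: C#6 ends at 1, Ebm ends at 4, Fmaj7 ends at 6, Bbadd9 ends at 10, Bb6 ends at 13, Abm ends at 18, Abm7 ends at 23.
Beat 22 falls within Abm7.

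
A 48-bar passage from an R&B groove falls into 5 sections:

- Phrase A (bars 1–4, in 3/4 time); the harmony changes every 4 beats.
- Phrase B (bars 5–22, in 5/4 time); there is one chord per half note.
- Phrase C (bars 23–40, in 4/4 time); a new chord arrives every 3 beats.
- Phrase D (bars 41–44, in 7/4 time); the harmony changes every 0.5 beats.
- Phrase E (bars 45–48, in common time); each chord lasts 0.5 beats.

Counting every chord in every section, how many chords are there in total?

A has 12 beats and chords last 4 each, so 3 chords.
B has 90 beats and chords last 2 each, so 45 chords.
C has 72 beats and chords last 3 each, so 24 chords.
D has 28 beats and chords last 0.5 each, so 56 chords.
E has 16 beats and chords last 0.5 each, so 32 chords.
Total: 3 + 45 + 24 + 56 + 32 = 160.

160 chords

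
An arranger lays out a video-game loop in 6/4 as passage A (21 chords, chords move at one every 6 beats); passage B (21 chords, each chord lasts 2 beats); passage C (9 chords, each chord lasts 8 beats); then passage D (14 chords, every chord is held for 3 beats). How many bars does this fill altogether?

47 bars

A: 21 × 6 = 126 beats = 21 bars.
B: 21 × 2 = 42 beats = 7 bars.
C: 9 × 8 = 72 beats = 12 bars.
D: 14 × 3 = 42 beats = 7 bars.
Total: 21 + 7 + 12 + 7 = 47 bars.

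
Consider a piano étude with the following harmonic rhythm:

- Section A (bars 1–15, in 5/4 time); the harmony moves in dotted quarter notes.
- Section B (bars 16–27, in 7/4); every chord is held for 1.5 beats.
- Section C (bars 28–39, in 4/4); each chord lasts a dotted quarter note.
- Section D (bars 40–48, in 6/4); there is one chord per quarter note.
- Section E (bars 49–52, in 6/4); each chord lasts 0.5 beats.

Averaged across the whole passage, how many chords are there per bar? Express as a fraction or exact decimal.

A: 15 × 5 = 75 beats ÷ 1.5 = 50 chords.
B: 12 × 7 = 84 beats ÷ 1.5 = 56 chords.
C: 12 × 4 = 48 beats ÷ 1.5 = 32 chords.
D: 9 × 6 = 54 beats ÷ 1 = 54 chords.
E: 4 × 6 = 24 beats ÷ 0.5 = 48 chords.
Overall: 240 chords over 52 bars → 240/52 = 60/13 chords per bar.

60/13 chords per bar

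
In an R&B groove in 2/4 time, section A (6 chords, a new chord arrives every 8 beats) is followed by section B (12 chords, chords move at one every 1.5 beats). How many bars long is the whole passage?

A: 6 × 8 = 48 beats = 24 bars.
B: 12 × 1.5 = 18 beats = 9 bars.
Total: 24 + 9 = 33 bars.

33 bars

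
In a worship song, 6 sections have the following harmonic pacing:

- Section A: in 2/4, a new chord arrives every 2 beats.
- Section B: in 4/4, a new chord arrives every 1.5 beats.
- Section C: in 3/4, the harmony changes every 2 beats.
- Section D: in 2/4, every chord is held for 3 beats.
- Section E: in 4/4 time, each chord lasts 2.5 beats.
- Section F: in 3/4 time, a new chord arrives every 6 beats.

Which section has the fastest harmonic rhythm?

Section B

A: 2/2 = 1 chord/bar.
B: 4/1.5 = 8/3 chords/bar.
C: 3/2 = 1.5 chords/bar.
D: 2/3 = 2/3 chords/bar.
E: 4/2.5 = 1.6 chords/bar.
F: 3/6 = 0.5 chords/bar.
Fastest is B at 8/3 chords/bar.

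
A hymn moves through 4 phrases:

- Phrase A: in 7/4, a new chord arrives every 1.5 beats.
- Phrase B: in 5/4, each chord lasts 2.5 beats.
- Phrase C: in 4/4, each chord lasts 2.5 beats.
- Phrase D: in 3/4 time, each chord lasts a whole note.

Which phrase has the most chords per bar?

A: 7 beats/bar ÷ 1.5 beats/chord = 14/3 chords/bar.
B: 5 beats/bar ÷ 2.5 beats/chord = 2 chords/bar.
C: 4 beats/bar ÷ 2.5 beats/chord = 1.6 chords/bar.
D: 3 beats/bar ÷ 4 beats/chord = 0.75 chords/bar.
Fastest is A at 14/3 chords/bar.

Phrase A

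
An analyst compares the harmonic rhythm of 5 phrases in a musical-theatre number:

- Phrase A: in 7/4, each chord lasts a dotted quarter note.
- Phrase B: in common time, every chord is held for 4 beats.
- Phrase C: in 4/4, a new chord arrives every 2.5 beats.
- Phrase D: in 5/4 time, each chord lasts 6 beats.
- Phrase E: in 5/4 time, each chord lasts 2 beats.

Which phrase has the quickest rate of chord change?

Phrase A

A: 7/1.5 = 14/3 chords/bar.
B: 4/4 = 1 chord/bar.
C: 4/2.5 = 1.6 chords/bar.
D: 5/6 = 5/6 chords/bar.
E: 5/2 = 2.5 chords/bar.
Fastest is A at 14/3 chords/bar.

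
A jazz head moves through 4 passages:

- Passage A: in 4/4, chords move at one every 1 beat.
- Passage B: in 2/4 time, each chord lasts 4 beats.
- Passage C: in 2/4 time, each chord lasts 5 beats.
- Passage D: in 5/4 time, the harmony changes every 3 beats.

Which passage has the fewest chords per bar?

A: 4/1 = 4 chords/bar.
B: 2/4 = 0.5 chords/bar.
C: 2/5 = 0.4 chords/bar.
D: 5/3 = 5/3 chords/bar.
Slowest is C at 0.4 chords/bar.

Passage C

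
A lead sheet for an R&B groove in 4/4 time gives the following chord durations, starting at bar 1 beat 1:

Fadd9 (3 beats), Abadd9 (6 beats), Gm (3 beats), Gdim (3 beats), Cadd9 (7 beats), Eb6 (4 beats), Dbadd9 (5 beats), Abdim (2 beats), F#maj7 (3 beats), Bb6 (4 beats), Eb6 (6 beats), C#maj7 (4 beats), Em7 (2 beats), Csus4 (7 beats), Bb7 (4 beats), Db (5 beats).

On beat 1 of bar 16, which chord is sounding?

Bb7

Beat 1 of bar 16 is beat (16−1)×4 + 1 = 61 overall.
Running totals: Fadd9 ends at 3, Abadd9 ends at 9, Gm ends at 12, Gdim ends at 15, Cadd9 ends at 22, Eb6 ends at 26, Dbadd9 ends at 31, Abdim ends at 33, F#maj7 ends at 36, Bb6 ends at 40, Eb6 ends at 46, C#maj7 ends at 50, Em7 ends at 52, Csus4 ends at 59, Bb7 ends at 63.
Beat 61 falls within Bb7.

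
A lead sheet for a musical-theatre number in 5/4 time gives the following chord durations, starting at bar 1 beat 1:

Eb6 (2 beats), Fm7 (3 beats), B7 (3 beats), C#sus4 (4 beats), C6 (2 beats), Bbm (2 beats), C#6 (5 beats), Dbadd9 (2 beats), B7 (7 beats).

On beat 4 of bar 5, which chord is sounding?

Beat 4 of bar 5 is beat (5−1)×5 + 4 = 24 overall.
Running totals: Eb6 ends at 2, Fm7 ends at 5, B7 ends at 8, C#sus4 ends at 12, C6 ends at 14, Bbm ends at 16, C#6 ends at 21, Dbadd9 ends at 23, B7 ends at 30.
Beat 24 falls within B7.

B7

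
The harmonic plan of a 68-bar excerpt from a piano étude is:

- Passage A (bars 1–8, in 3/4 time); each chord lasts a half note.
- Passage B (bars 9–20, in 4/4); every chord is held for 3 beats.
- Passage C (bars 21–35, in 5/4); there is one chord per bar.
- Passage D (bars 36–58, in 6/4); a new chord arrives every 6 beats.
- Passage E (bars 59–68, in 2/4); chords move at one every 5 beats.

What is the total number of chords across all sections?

A: 8·3 = 24 beats, 24/2 = 12 chords.
B: 12·4 = 48 beats, 48/3 = 16 chords.
C: 15·5 = 75 beats, 75/5 = 15 chords.
D: 23·6 = 138 beats, 138/6 = 23 chords.
E: 10·2 = 20 beats, 20/5 = 4 chords.
Total: 12 + 16 + 15 + 23 + 4 = 70.

70 chords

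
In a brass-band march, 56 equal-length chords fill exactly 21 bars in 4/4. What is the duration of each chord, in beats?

1.5 beats

21 bars × 4 beats/bar = 84 beats total.
84 beats ÷ 56 chords = 1.5 beats per chord.
(That is a dotted quarter note.)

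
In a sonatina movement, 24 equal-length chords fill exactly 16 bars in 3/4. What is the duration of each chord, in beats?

2 beats

16 bars × 3 beats/bar = 48 beats total.
48 beats ÷ 24 chords = 2 beats per chord.
(That is a half note.)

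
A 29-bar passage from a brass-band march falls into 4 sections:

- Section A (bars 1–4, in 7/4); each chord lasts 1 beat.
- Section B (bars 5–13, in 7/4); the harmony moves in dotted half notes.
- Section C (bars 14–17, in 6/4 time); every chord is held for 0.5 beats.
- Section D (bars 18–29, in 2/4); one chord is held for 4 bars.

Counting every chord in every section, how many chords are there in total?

A: 4·7 = 28 beats, 28/1 = 28 chords.
B: 9·7 = 63 beats, 63/3 = 21 chords.
C: 4·6 = 24 beats, 24/0.5 = 48 chords.
D: 12·2 = 24 beats, 24/8 = 3 chords.
Total: 28 + 21 + 48 + 3 = 100.

100 chords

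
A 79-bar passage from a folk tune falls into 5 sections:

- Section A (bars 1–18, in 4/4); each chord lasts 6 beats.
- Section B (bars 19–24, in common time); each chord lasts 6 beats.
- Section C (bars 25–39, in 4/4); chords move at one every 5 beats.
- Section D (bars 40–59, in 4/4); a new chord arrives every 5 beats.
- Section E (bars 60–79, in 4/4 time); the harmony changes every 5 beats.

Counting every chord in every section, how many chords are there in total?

A: 18 bars × 4 beats = 72 beats; 6 beats/chord → 12 chords.
B: 6 bars × 4 beats = 24 beats; 6 beats/chord → 4 chords.
C: 15 bars × 4 beats = 60 beats; 5 beats/chord → 12 chords.
D: 20 bars × 4 beats = 80 beats; 5 beats/chord → 16 chords.
E: 20 bars × 4 beats = 80 beats; 5 beats/chord → 16 chords.
Total: 12 + 4 + 12 + 16 + 16 = 60.

60 chords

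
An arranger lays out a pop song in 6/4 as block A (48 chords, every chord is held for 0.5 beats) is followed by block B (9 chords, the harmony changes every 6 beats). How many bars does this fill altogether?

13 bars

A: 48 × 0.5 = 24 beats = 4 bars.
B: 9 × 6 = 54 beats = 9 bars.
Total: 4 + 9 = 13 bars.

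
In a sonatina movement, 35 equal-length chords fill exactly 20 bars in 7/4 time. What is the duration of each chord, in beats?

4 beats

20 bars × 7 beats/bar = 140 beats total.
140 beats ÷ 35 chords = 4 beats per chord.
(That is a whole note.)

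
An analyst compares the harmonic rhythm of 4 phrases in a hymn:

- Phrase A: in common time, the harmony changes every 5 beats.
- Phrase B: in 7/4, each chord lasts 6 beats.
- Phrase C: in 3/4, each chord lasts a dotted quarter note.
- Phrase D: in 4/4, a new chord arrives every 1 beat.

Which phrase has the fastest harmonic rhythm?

Phrase D

A: 4/5 = 0.8 chords/bar.
B: 7/6 = 7/6 chords/bar.
C: 3/1.5 = 2 chords/bar.
D: 4/1 = 4 chords/bar.
Fastest is D at 4 chords/bar.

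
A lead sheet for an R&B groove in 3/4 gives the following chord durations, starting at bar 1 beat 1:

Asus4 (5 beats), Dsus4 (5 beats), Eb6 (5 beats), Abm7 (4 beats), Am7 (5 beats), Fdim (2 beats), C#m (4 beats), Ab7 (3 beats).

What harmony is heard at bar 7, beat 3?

Am7

Beat 3 of bar 7 is beat (7−1)×3 + 3 = 21 overall.
Running totals: Asus4 ends at 5, Dsus4 ends at 10, Eb6 ends at 15, Abm7 ends at 19, Am7 ends at 24.
Beat 21 falls within Am7.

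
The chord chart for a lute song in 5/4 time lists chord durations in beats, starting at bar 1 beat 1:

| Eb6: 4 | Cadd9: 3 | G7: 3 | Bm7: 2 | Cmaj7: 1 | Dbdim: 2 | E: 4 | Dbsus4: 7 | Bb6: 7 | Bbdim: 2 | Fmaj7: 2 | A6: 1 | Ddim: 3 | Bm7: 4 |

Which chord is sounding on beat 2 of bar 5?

Dbsus4

Beat 2 of bar 5 is beat (5−1)×5 + 2 = 22 overall.
Running totals: Eb6 ends at 4, Cadd9 ends at 7, G7 ends at 10, Bm7 ends at 12, Cmaj7 ends at 13, Dbdim ends at 15, E ends at 19, Dbsus4 ends at 26.
Beat 22 falls within Dbsus4.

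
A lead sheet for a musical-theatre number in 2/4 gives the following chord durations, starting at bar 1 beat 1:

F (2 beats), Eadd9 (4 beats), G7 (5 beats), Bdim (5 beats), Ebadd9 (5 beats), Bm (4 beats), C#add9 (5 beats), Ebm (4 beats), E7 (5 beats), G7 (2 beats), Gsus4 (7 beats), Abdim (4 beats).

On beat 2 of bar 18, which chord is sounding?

Beat 2 of bar 18 is beat (18−1)×2 + 2 = 36 overall.
Running totals: F ends at 2, Eadd9 ends at 6, G7 ends at 11, Bdim ends at 16, Ebadd9 ends at 21, Bm ends at 25, C#add9 ends at 30, Ebm ends at 34, E7 ends at 39.
Beat 36 falls within E7.

E7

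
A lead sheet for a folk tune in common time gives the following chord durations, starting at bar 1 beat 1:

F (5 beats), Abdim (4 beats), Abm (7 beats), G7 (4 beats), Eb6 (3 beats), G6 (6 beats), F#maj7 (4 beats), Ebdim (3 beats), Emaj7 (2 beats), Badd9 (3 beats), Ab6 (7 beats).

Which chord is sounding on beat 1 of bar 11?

Badd9

Beat 1 of bar 11 is beat (11−1)×4 + 1 = 41 overall.
Running totals: F ends at 5, Abdim ends at 9, Abm ends at 16, G7 ends at 20, Eb6 ends at 23, G6 ends at 29, F#maj7 ends at 33, Ebdim ends at 36, Emaj7 ends at 38, Badd9 ends at 41.
Beat 41 falls within Badd9.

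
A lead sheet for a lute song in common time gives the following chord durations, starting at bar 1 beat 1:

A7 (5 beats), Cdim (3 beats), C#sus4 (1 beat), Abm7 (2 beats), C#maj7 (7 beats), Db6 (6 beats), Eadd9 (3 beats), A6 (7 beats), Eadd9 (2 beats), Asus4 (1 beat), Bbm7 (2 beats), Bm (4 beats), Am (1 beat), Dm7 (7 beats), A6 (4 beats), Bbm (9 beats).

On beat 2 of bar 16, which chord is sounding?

Beat 2 of bar 16 is beat (16−1)×4 + 2 = 62 overall.
Running totals: A7 ends at 5, Cdim ends at 8, C#sus4 ends at 9, Abm7 ends at 11, C#maj7 ends at 18, Db6 ends at 24, Eadd9 ends at 27, A6 ends at 34, Eadd9 ends at 36, Asus4 ends at 37, Bbm7 ends at 39, Bm ends at 43, Am ends at 44, Dm7 ends at 51, A6 ends at 55, Bbm ends at 64.
Beat 62 falls within Bbm.

Bbm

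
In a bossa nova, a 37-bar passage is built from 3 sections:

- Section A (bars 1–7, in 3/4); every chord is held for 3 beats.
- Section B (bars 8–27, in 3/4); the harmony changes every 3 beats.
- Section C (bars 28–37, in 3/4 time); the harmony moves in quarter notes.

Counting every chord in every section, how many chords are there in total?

A: 7 bars × 3 beats = 21 beats; 3 beats/chord → 7 chords.
B: 20 bars × 3 beats = 60 beats; 3 beats/chord → 20 chords.
C: 10 bars × 3 beats = 30 beats; 1 beat/chord → 30 chords.
Total: 7 + 20 + 30 = 57.

57 chords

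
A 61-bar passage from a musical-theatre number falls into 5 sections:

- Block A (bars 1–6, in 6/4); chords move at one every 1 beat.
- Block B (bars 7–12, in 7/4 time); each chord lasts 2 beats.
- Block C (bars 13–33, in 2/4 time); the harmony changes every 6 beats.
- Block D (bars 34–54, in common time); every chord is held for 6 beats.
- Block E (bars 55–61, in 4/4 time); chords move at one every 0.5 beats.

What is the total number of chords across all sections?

A: 6·6 = 36 beats, 36/1 = 36 chords.
B: 6·7 = 42 beats, 42/2 = 21 chords.
C: 21·2 = 42 beats, 42/6 = 7 chords.
D: 21·4 = 84 beats, 84/6 = 14 chords.
E: 7·4 = 28 beats, 28/0.5 = 56 chords.
Total: 36 + 21 + 7 + 14 + 56 = 134.

134 chords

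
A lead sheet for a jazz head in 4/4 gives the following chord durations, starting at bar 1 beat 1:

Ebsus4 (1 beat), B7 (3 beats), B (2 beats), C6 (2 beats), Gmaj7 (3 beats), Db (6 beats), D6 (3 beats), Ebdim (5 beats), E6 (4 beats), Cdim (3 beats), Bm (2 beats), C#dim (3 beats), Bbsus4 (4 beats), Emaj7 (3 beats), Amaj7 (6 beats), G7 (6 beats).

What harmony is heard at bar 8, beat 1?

Beat 1 of bar 8 is beat (8−1)×4 + 1 = 29 overall.
Running totals: Ebsus4 ends at 1, B7 ends at 4, B ends at 6, C6 ends at 8, Gmaj7 ends at 11, Db ends at 17, D6 ends at 20, Ebdim ends at 25, E6 ends at 29.
Beat 29 falls within E6.

E6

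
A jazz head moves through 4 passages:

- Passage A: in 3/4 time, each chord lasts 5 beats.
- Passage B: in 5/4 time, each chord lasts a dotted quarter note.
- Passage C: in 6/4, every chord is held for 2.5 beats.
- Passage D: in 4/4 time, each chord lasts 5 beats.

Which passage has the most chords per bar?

A: each chord is 5 beats in 3/4, so 0.6 per bar.
B: each chord is 1.5 beats in 5/4, so 10/3 per bar.
C: each chord is 2.5 beats in 6/4, so 2.4 per bar.
D: each chord is 5 beats in 4/4, so 0.8 per bar.
Fastest is B at 10/3 chords/bar.

Passage B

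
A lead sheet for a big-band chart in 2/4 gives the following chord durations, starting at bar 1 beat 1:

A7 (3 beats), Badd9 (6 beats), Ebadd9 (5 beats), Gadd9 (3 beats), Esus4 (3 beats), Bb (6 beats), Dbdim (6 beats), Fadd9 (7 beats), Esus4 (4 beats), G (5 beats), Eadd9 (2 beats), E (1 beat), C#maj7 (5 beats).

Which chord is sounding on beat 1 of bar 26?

E

Beat 1 of bar 26 is beat (26−1)×2 + 1 = 51 overall.
Running totals: A7 ends at 3, Badd9 ends at 9, Ebadd9 ends at 14, Gadd9 ends at 17, Esus4 ends at 20, Bb ends at 26, Dbdim ends at 32, Fadd9 ends at 39, Esus4 ends at 43, G ends at 48, Eadd9 ends at 50, E ends at 51.
Beat 51 falls within E.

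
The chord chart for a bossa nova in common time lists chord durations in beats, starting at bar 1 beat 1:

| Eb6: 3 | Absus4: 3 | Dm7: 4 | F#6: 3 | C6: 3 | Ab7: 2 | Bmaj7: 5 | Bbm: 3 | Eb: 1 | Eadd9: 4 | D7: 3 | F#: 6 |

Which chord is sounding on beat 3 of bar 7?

Eb

Beat 3 of bar 7 is beat (7−1)×4 + 3 = 27 overall.
Running totals: Eb6 ends at 3, Absus4 ends at 6, Dm7 ends at 10, F#6 ends at 13, C6 ends at 16, Ab7 ends at 18, Bmaj7 ends at 23, Bbm ends at 26, Eb ends at 27.
Beat 27 falls within Eb.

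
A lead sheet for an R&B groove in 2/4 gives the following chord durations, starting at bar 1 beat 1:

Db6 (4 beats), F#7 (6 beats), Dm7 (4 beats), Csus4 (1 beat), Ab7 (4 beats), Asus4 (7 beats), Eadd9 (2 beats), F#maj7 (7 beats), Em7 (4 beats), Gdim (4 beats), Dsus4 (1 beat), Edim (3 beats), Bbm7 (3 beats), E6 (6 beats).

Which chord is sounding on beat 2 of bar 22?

Dsus4

Beat 2 of bar 22 is beat (22−1)×2 + 2 = 44 overall.
Running totals: Db6 ends at 4, F#7 ends at 10, Dm7 ends at 14, Csus4 ends at 15, Ab7 ends at 19, Asus4 ends at 26, Eadd9 ends at 28, F#maj7 ends at 35, Em7 ends at 39, Gdim ends at 43, Dsus4 ends at 44.
Beat 44 falls within Dsus4.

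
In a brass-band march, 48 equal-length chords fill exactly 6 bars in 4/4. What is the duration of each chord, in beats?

0.5 beats

6 bars × 4 beats/bar = 24 beats total.
24 beats ÷ 48 chords = 0.5 beats per chord.
(That is an eighth note.)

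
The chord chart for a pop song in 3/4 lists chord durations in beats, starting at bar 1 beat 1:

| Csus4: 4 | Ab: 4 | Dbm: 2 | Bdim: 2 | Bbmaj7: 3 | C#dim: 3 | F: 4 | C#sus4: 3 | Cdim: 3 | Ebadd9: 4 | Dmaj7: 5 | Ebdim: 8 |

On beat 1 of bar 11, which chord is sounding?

Beat 1 of bar 11 is beat (11−1)×3 + 1 = 31 overall.
Running totals: Csus4 ends at 4, Ab ends at 8, Dbm ends at 10, Bdim ends at 12, Bbmaj7 ends at 15, C#dim ends at 18, F ends at 22, C#sus4 ends at 25, Cdim ends at 28, Ebadd9 ends at 32.
Beat 31 falls within Ebadd9.

Ebadd9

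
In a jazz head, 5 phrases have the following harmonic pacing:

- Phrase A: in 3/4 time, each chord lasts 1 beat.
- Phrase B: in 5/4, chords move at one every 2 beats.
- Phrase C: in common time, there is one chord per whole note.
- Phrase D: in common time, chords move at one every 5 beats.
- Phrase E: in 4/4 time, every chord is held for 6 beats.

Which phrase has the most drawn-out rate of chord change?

A: 3 beats/bar ÷ 1 beat/chord = 3 chords/bar.
B: 5 beats/bar ÷ 2 beats/chord = 2.5 chords/bar.
C: 4 beats/bar ÷ 4 beats/chord = 1 chord/bar.
D: 4 beats/bar ÷ 5 beats/chord = 0.8 chords/bar.
E: 4 beats/bar ÷ 6 beats/chord = 2/3 chords/bar.
Slowest is E at 2/3 chords/bar.

Phrase E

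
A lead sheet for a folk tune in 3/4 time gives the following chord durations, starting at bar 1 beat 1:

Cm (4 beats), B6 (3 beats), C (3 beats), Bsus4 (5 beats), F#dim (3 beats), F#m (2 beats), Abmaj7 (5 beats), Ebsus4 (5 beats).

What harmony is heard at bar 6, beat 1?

F#dim

Beat 1 of bar 6 is beat (6−1)×3 + 1 = 16 overall.
Running totals: Cm ends at 4, B6 ends at 7, C ends at 10, Bsus4 ends at 15, F#dim ends at 18.
Beat 16 falls within F#dim.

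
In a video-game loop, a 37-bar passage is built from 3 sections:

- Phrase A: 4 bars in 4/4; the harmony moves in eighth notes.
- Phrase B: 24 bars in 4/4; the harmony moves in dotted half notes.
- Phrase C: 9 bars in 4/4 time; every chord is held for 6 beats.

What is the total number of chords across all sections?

70 chords

A has 16 beats and chords last 0.5 each, so 32 chords.
B has 96 beats and chords last 3 each, so 32 chords.
C has 36 beats and chords last 6 each, so 6 chords.
Total: 32 + 32 + 6 = 70.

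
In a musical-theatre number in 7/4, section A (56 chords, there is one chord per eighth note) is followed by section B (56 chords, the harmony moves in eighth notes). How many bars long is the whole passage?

A: 56 × 0.5 = 28 beats = 4 bars.
B: 56 × 0.5 = 28 beats = 4 bars.
Total: 4 + 4 = 8 bars.

8 bars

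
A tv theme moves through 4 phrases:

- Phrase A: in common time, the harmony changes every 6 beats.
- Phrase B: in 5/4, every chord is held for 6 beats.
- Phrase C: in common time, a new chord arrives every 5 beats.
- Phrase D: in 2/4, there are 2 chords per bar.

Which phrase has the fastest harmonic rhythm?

A: each chord is 6 beats in 4/4, so 2/3 per bar.
B: each chord is 6 beats in 5/4, so 5/6 per bar.
C: each chord is 5 beats in 4/4, so 0.8 per bar.
D: each chord is 1 beat in 2/4, so 2 per bar.
Fastest is D at 2 chords/bar.

Phrase D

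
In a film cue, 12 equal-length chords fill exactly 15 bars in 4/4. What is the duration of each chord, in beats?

5 beats

15 bars × 4 beats/bar = 60 beats total.
60 beats ÷ 12 chords = 5 beats per chord.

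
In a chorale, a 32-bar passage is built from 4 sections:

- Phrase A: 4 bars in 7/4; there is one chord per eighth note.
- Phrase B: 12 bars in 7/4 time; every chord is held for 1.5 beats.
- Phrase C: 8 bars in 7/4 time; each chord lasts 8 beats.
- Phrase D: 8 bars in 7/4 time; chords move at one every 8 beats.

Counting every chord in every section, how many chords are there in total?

126 chords

A: 4 bars × 7 beats = 28 beats; 0.5 beats/chord → 56 chords.
B: 12 bars × 7 beats = 84 beats; 1.5 beats/chord → 56 chords.
C: 8 bars × 7 beats = 56 beats; 8 beats/chord → 7 chords.
D: 8 bars × 7 beats = 56 beats; 8 beats/chord → 7 chords.
Total: 56 + 56 + 7 + 7 = 126.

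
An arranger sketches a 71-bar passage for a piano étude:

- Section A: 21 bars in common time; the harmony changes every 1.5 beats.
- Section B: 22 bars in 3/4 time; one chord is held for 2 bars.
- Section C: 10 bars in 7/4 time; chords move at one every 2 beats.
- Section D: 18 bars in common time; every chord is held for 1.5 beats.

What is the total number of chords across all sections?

150 chords

A: 21 bars × 4 beats = 84 beats; 1.5 beats/chord → 56 chords.
B: 22 bars × 3 beats = 66 beats; 6 beats/chord → 11 chords.
C: 10 bars × 7 beats = 70 beats; 2 beats/chord → 35 chords.
D: 18 bars × 4 beats = 72 beats; 1.5 beats/chord → 48 chords.
Total: 56 + 11 + 35 + 48 = 150.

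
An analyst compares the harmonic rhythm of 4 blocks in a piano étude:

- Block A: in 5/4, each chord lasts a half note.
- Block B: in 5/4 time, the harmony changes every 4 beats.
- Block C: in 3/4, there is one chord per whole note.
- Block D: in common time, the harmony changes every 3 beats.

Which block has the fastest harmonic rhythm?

Block A

A: 5 beats/bar ÷ 2 beats/chord = 2.5 chords/bar.
B: 5 beats/bar ÷ 4 beats/chord = 1.25 chords/bar.
C: 3 beats/bar ÷ 4 beats/chord = 0.75 chords/bar.
D: 4 beats/bar ÷ 3 beats/chord = 4/3 chords/bar.
Fastest is A at 2.5 chords/bar.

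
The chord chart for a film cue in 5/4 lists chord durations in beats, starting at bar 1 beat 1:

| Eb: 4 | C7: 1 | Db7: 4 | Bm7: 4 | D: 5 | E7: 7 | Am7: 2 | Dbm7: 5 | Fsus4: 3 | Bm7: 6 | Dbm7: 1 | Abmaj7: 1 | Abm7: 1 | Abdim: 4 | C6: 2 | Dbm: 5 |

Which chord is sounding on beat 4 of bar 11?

Beat 4 of bar 11 is beat (11−1)×5 + 4 = 54 overall.
Running totals: Eb ends at 4, C7 ends at 5, Db7 ends at 9, Bm7 ends at 13, D ends at 18, E7 ends at 25, Am7 ends at 27, Dbm7 ends at 32, Fsus4 ends at 35, Bm7 ends at 41, Dbm7 ends at 42, Abmaj7 ends at 43, Abm7 ends at 44, Abdim ends at 48, C6 ends at 50, Dbm ends at 55.
Beat 54 falls within Dbm.

Dbm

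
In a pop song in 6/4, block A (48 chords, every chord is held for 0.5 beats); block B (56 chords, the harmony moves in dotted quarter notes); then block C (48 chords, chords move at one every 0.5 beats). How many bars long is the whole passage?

A: 48 × 0.5 = 24 beats = 4 bars.
B: 56 × 1.5 = 84 beats = 14 bars.
C: 48 × 0.5 = 24 beats = 4 bars.
Total: 4 + 14 + 4 = 22 bars.

22 bars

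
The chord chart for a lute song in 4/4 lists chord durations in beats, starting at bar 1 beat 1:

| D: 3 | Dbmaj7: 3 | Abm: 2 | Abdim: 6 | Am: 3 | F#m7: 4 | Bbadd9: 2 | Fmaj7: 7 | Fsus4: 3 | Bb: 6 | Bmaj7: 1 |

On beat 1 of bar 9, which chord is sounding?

Fsus4

Beat 1 of bar 9 is beat (9−1)×4 + 1 = 33 overall.
Running totals: D ends at 3, Dbmaj7 ends at 6, Abm ends at 8, Abdim ends at 14, Am ends at 17, F#m7 ends at 21, Bbadd9 ends at 23, Fmaj7 ends at 30, Fsus4 ends at 33.
Beat 33 falls within Fsus4.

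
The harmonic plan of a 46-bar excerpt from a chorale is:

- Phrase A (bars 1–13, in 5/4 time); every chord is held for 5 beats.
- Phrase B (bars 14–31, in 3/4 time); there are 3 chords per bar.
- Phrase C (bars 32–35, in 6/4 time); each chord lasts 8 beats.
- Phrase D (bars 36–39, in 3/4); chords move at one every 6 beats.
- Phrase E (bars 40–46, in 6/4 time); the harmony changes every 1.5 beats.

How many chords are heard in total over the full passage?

100 chords

A: 13·5 = 65 beats, 65/5 = 13 chords.
B: 18·3 = 54 beats, 54/1 = 54 chords.
C: 4·6 = 24 beats, 24/8 = 3 chords.
D: 4·3 = 12 beats, 12/6 = 2 chords.
E: 7·6 = 42 beats, 42/1.5 = 28 chords.
Total: 13 + 54 + 3 + 2 + 28 = 100.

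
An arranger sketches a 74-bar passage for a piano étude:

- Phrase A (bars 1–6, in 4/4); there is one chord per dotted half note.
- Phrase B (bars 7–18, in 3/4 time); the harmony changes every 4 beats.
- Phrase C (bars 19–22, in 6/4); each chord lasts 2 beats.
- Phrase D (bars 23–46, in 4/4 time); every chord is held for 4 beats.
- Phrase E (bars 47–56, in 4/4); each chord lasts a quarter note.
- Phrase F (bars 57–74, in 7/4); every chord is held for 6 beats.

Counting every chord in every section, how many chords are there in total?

114 chords

A: 6 bars × 4 beats = 24 beats; 3 beats/chord → 8 chords.
B: 12 bars × 3 beats = 36 beats; 4 beats/chord → 9 chords.
C: 4 bars × 6 beats = 24 beats; 2 beats/chord → 12 chords.
D: 24 bars × 4 beats = 96 beats; 4 beats/chord → 24 chords.
E: 10 bars × 4 beats = 40 beats; 1 beat/chord → 40 chords.
F: 18 bars × 7 beats = 126 beats; 6 beats/chord → 21 chords.
Total: 8 + 9 + 12 + 24 + 40 + 21 = 114.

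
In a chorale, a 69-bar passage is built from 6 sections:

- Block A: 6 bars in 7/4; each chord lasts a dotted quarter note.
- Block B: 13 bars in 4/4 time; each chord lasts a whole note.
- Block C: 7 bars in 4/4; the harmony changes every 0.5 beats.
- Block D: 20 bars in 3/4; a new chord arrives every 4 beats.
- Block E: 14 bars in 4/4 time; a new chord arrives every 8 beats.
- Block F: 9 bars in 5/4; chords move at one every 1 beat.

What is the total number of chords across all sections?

A: 6·7 = 42 beats, 42/1.5 = 28 chords.
B: 13·4 = 52 beats, 52/4 = 13 chords.
C: 7·4 = 28 beats, 28/0.5 = 56 chords.
D: 20·3 = 60 beats, 60/4 = 15 chords.
E: 14·4 = 56 beats, 56/8 = 7 chords.
F: 9·5 = 45 beats, 45/1 = 45 chords.
Total: 28 + 13 + 56 + 15 + 7 + 45 = 164.

164 chords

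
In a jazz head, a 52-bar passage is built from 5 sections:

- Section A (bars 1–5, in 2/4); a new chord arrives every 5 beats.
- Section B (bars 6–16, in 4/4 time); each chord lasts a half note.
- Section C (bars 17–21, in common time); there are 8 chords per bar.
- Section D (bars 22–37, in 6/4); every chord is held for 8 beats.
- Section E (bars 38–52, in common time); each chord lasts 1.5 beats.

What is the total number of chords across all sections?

A: 5 bars × 2 beats = 10 beats; 5 beats/chord → 2 chords.
B: 11 bars × 4 beats = 44 beats; 2 beats/chord → 22 chords.
C: 5 bars × 4 beats = 20 beats; 0.5 beats/chord → 40 chords.
D: 16 bars × 6 beats = 96 beats; 8 beats/chord → 12 chords.
E: 15 bars × 4 beats = 60 beats; 1.5 beats/chord → 40 chords.
Total: 2 + 22 + 40 + 12 + 40 = 116.

116 chords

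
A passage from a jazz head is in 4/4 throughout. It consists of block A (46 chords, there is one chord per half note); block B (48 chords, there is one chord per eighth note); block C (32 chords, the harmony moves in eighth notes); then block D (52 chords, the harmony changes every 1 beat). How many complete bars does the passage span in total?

46 bars

A: 46 × 2 = 92 beats = 23 bars.
B: 48 × 0.5 = 24 beats = 6 bars.
C: 32 × 0.5 = 16 beats = 4 bars.
D: 52 × 1 = 52 beats = 13 bars.
Total: 23 + 6 + 4 + 13 = 46 bars.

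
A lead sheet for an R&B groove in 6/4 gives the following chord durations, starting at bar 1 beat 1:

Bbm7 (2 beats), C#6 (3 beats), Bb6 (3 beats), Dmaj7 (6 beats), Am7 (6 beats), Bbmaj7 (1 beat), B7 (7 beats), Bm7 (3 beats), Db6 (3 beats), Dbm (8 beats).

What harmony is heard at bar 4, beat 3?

Beat 3 of bar 4 is beat (4−1)×6 + 3 = 21 overall.
Running totals: Bbm7 ends at 2, C#6 ends at 5, Bb6 ends at 8, Dmaj7 ends at 14, Am7 ends at 20, Bbmaj7 ends at 21.
Beat 21 falls within Bbmaj7.

Bbmaj7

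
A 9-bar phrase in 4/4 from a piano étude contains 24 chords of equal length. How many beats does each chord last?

9 bars × 4 beats/bar = 36 beats total.
36 beats ÷ 24 chords = 1.5 beats per chord.
(That is a dotted quarter note.)

1.5 beats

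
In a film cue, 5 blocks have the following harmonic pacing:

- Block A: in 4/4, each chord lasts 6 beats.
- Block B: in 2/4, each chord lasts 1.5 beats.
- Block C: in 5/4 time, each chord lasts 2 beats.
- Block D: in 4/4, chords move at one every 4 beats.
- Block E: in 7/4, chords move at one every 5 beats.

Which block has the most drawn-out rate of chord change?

Block A

A: 4/6 = 2/3 chords/bar.
B: 2/1.5 = 4/3 chords/bar.
C: 5/2 = 2.5 chords/bar.
D: 4/4 = 1 chord/bar.
E: 7/5 = 1.4 chords/bar.
Slowest is A at 2/3 chords/bar.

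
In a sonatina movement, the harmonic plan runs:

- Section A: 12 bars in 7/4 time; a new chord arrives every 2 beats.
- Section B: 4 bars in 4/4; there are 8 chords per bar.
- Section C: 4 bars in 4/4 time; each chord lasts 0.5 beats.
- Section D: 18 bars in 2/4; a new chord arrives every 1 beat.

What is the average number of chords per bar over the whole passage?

A: 12 bars of 7 beats is 84 beats; at 2 beats each that's 42 chords.
B: 4 bars of 4 beats is 16 beats; at 0.5 beats each that's 32 chords.
C: 4 bars of 4 beats is 16 beats; at 0.5 beats each that's 32 chords.
D: 18 bars of 2 beats is 36 beats; at 1 beat each that's 36 chords.
Overall: 142 chords over 38 bars → 142/38 = 71/19 chords per bar.

71/19 chords per bar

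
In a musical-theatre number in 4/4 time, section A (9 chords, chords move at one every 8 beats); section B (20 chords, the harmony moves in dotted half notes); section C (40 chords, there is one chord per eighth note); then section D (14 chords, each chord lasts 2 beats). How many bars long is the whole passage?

45 bars

A: 9 × 8 = 72 beats = 18 bars.
B: 20 × 3 = 60 beats = 15 bars.
C: 40 × 0.5 = 20 beats = 5 bars.
D: 14 × 2 = 28 beats = 7 bars.
Total: 18 + 15 + 5 + 7 = 45 bars.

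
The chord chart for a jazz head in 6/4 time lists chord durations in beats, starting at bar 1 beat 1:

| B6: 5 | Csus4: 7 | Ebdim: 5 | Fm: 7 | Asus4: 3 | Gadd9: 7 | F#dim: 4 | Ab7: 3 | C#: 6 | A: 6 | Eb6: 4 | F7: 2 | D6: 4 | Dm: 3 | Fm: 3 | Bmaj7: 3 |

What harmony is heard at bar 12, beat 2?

Beat 2 of bar 12 is beat (12−1)×6 + 2 = 68 overall.
Running totals: B6 ends at 5, Csus4 ends at 12, Ebdim ends at 17, Fm ends at 24, Asus4 ends at 27, Gadd9 ends at 34, F#dim ends at 38, Ab7 ends at 41, C# ends at 47, A ends at 53, Eb6 ends at 57, F7 ends at 59, D6 ends at 63, Dm ends at 66, Fm ends at 69.
Beat 68 falls within Fm.

Fm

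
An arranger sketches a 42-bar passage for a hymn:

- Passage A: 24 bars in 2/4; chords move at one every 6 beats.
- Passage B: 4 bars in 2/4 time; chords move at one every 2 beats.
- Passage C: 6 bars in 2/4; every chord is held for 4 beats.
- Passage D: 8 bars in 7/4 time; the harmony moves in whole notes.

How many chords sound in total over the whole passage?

A has 48 beats and chords last 6 each, so 8 chords.
B has 8 beats and chords last 2 each, so 4 chords.
C has 12 beats and chords last 4 each, so 3 chords.
D has 56 beats and chords last 4 each, so 14 chords.
Total: 8 + 4 + 3 + 14 = 29.

29 chords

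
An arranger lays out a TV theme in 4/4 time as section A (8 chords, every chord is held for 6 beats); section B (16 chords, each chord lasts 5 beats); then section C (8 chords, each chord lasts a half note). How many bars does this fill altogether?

A: 8 × 6 = 48 beats = 12 bars.
B: 16 × 5 = 80 beats = 20 bars.
C: 8 × 2 = 16 beats = 4 bars.
Total: 12 + 20 + 4 = 36 bars.

36 bars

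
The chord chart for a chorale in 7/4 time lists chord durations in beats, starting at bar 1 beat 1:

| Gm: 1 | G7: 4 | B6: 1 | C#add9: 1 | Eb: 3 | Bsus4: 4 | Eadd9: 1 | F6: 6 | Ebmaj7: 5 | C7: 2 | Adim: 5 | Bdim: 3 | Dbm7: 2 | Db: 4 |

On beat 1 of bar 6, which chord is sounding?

Bdim

Beat 1 of bar 6 is beat (6−1)×7 + 1 = 36 overall.
Running totals: Gm ends at 1, G7 ends at 5, B6 ends at 6, C#add9 ends at 7, Eb ends at 10, Bsus4 ends at 14, Eadd9 ends at 15, F6 ends at 21, Ebmaj7 ends at 26, C7 ends at 28, Adim ends at 33, Bdim ends at 36.
Beat 36 falls within Bdim.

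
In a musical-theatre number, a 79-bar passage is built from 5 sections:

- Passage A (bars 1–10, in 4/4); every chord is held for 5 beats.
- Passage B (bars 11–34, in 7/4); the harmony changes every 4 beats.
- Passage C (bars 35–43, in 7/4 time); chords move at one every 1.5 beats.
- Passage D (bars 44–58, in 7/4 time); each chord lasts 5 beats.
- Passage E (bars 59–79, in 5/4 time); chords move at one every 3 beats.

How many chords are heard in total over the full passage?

A: 10 bars × 4 beats = 40 beats; 5 beats/chord → 8 chords.
B: 24 bars × 7 beats = 168 beats; 4 beats/chord → 42 chords.
C: 9 bars × 7 beats = 63 beats; 1.5 beats/chord → 42 chords.
D: 15 bars × 7 beats = 105 beats; 5 beats/chord → 21 chords.
E: 21 bars × 5 beats = 105 beats; 3 beats/chord → 35 chords.
Total: 8 + 42 + 42 + 21 + 35 = 148.

148 chords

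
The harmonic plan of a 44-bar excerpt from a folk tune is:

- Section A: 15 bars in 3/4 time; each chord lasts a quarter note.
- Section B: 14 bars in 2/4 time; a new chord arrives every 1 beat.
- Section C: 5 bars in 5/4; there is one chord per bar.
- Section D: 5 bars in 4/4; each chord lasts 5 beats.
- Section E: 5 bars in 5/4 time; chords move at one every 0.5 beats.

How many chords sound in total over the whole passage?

A has 45 beats and chords last 1 each, so 45 chords.
B has 28 beats and chords last 1 each, so 28 chords.
C has 25 beats and chords last 5 each, so 5 chords.
D has 20 beats and chords last 5 each, so 4 chords.
E has 25 beats and chords last 0.5 each, so 50 chords.
Total: 45 + 28 + 5 + 4 + 50 = 132.

132 chords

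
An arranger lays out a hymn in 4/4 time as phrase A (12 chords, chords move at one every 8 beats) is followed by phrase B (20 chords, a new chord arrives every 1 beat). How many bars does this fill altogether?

29 bars

A: 12 × 8 = 96 beats = 24 bars.
B: 20 × 1 = 20 beats = 5 bars.
Total: 24 + 5 = 29 bars.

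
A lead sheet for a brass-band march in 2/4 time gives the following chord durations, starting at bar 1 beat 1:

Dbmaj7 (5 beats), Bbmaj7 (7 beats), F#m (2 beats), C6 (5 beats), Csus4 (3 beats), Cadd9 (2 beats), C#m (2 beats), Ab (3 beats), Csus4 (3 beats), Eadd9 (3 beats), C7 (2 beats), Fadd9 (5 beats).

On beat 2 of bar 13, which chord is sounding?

Beat 2 of bar 13 is beat (13−1)×2 + 2 = 26 overall.
Running totals: Dbmaj7 ends at 5, Bbmaj7 ends at 12, F#m ends at 14, C6 ends at 19, Csus4 ends at 22, Cadd9 ends at 24, C#m ends at 26.
Beat 26 falls within C#m.

C#m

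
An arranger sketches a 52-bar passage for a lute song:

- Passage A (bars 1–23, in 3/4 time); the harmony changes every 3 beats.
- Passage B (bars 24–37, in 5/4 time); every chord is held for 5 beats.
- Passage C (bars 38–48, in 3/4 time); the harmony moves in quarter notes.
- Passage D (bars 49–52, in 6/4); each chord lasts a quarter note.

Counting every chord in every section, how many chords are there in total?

94 chords

A: 23·3 = 69 beats, 69/3 = 23 chords.
B: 14·5 = 70 beats, 70/5 = 14 chords.
C: 11·3 = 33 beats, 33/1 = 33 chords.
D: 4·6 = 24 beats, 24/1 = 24 chords.
Total: 23 + 14 + 33 + 24 = 94.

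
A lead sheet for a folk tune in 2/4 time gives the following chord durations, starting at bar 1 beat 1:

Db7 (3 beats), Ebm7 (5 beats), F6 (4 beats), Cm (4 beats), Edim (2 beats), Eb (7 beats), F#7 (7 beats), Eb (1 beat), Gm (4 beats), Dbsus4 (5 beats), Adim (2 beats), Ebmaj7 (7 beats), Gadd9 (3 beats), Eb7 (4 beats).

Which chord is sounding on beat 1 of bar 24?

Ebmaj7

Beat 1 of bar 24 is beat (24−1)×2 + 1 = 47 overall.
Running totals: Db7 ends at 3, Ebm7 ends at 8, F6 ends at 12, Cm ends at 16, Edim ends at 18, Eb ends at 25, F#7 ends at 32, Eb ends at 33, Gm ends at 37, Dbsus4 ends at 42, Adim ends at 44, Ebmaj7 ends at 51.
Beat 47 falls within Ebmaj7.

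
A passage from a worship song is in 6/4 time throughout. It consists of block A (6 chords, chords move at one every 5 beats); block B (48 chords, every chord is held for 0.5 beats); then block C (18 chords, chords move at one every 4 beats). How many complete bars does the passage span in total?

A: 6 × 5 = 30 beats = 5 bars.
B: 48 × 0.5 = 24 beats = 4 bars.
C: 18 × 4 = 72 beats = 12 bars.
Total: 5 + 4 + 12 = 21 bars.

21 bars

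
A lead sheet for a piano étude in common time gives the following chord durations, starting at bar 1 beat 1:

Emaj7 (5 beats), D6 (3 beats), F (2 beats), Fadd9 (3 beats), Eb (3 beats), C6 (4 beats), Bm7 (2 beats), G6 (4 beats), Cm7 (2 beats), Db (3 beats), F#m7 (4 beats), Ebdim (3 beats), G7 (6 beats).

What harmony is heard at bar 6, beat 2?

Beat 2 of bar 6 is beat (6−1)×4 + 2 = 22 overall.
Running totals: Emaj7 ends at 5, D6 ends at 8, F ends at 10, Fadd9 ends at 13, Eb ends at 16, C6 ends at 20, Bm7 ends at 22.
Beat 22 falls within Bm7.

Bm7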